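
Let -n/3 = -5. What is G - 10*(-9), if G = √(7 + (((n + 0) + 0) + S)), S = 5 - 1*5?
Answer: 90 + √22 ≈ 94.690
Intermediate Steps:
n = 15 (n = -3*(-5) = 15)
S = 0 (S = 5 - 5 = 0)
G = √22 (G = √(7 + (((15 + 0) + 0) + 0)) = √(7 + ((15 + 0) + 0)) = √(7 + (15 + 0)) = √(7 + 15) = √22 ≈ 4.6904)
G - 10*(-9) = √22 - 10*(-9) = √22 + 90 = 90 + √22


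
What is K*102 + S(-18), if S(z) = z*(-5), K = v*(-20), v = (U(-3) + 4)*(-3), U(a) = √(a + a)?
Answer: 24570 + 6120*I*√6 ≈ 24570.0 + 14991.0*I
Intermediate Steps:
U(a) = √2*√a (U(a) = √(2*a) = √2*√a)
v = -12 - 3*I*√6 (v = (√2*√(-3) + 4)*(-3) = (√2*(I*√3) + 4)*(-3) = (I*√6 + 4)*(-3) = (4 + I*√6)*(-3) = -12 - 3*I*√6 ≈ -12.0 - 7.3485*I)
K = 240 + 60*I*√6 (K = (-12 - 3*I*√6)*(-20) = 240 + 60*I*√6 ≈ 240.0 + 146.97*I)
S(z) = -5*z
K*102 + S(-18) = (240 + 60*I*√6)*102 - 5*(-18) = (24480 + 6120*I*√6) + 90 = 24570 + 6120*I*√6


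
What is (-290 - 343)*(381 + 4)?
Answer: -243705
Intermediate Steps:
(-290 - 343)*(381 + 4) = -633*385 = -243705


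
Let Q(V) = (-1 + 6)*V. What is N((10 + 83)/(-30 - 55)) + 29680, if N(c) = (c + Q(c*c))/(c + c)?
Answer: 504522/17 ≈ 29678.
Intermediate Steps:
Q(V) = 5*V
N(c) = (c + 5*c²)/(2*c) (N(c) = (c + 5*(c*c))/(c + c) = (c + 5*c²)/((2*c)) = (c + 5*c²)*(1/(2*c)) = (c + 5*c²)/(2*c))
N((10 + 83)/(-30 - 55)) + 29680 = (½ + 5*((10 + 83)/(-30 - 55))/2) + 29680 = (½ + 5*(93/(-85))/2) + 29680 = (½ + 5*(93*(-1/85))/2) + 29680 = (½ + (5/2)*(-93/85)) + 29680 = (½ - 93/34) + 29680 = -38/17 + 29680 = 504522/17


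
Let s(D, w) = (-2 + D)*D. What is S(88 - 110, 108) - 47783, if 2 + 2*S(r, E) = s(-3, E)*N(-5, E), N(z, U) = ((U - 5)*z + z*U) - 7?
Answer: -55749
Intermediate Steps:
N(z, U) = -7 + U*z + z*(-5 + U) (N(z, U) = ((-5 + U)*z + U*z) - 7 = (z*(-5 + U) + U*z) - 7 = (U*z + z*(-5 + U)) - 7 = -7 + U*z + z*(-5 + U))
s(D, w) = D*(-2 + D)
S(r, E) = 134 - 75*E (S(r, E) = -1 + ((-3*(-2 - 3))*(-7 - 5*(-5) + 2*E*(-5)))/2 = -1 + ((-3*(-5))*(-7 + 25 - 10*E))/2 = -1 + (15*(18 - 10*E))/2 = -1 + (270 - 150*E)/2 = -1 + (135 - 75*E) = 134 - 75*E)
S(88 - 110, 108) - 47783 = (134 - 75*108) - 47783 = (134 - 8100) - 47783 = -7966 - 47783 = -55749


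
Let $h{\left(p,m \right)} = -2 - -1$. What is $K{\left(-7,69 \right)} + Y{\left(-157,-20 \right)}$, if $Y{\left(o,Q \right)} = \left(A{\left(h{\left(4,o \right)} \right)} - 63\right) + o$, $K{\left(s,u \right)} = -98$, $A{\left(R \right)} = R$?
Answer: $-319$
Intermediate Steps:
$h{\left(p,m \right)} = -1$ ($h{\left(p,m \right)} = -2 + 1 = -1$)
$Y{\left(o,Q \right)} = -64 + o$ ($Y{\left(o,Q \right)} = \left(-1 - 63\right) + o = -64 + o$)
$K{\left(-7,69 \right)} + Y{\left(-157,-20 \right)} = -98 - 221 = -319$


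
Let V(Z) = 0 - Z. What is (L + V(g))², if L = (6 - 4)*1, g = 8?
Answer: 36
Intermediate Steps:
V(Z) = -Z
L = 2 (L = 2*1 = 2)
(L + V(g))² = (2 - 1*8)² = (2 - 8)² = (-6)² = 36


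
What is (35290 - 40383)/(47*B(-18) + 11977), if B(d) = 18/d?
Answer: -5093/11930 ≈ -0.42691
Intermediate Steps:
(35290 - 40383)/(47*B(-18) + 11977) = (35290 - 40383)/(47*(18/(-18)) + 11977) = -5093/(47*(18*(-1/18)) + 11977) = -5093/(47*(-1) + 11977) = -5093/(-47 + 11977) = -5093/11930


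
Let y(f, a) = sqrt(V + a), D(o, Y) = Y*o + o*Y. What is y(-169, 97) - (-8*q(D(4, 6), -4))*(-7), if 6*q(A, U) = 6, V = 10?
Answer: -56 + sqrt(107) ≈ -45.656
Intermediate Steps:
D(o, Y) = 2*Y*o (D(o, Y) = Y*o + Y*o = 2*Y*o)
q(A, U) = 1 (q(A, U) = (1/6)*6 = 1)
y(f, a) = sqrt(10 + a)
y(-169, 97) - (-8*q(D(4, 6), -4))*(-7) = sqrt(10 + 97) - (-8*1)*(-7) = sqrt(107) - (-8)*(-7) = sqrt(107) - 1*56 = sqrt(107) - 56 = -56 + sqrt(107)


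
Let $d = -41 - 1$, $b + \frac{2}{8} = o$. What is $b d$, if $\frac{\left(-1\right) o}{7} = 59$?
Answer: $\frac{34713}{2} \approx 17357.0$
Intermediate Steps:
$o = -413$ ($o = \left(-7\right) 59 = -413$)
$b = - \frac{1653}{4}$ ($b = - \frac{1}{4} - 413 = - \frac{1653}{4} \approx -413.25$)
$d = -42$
$b d = \left(- \frac{1653}{4}\right) \left(-42\right) = \frac{34713}{2}$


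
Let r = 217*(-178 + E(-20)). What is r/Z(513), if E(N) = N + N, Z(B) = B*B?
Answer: -47306/263169 ≈ -0.17976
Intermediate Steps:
Z(B) = B²
E(N) = 2*N
r = -47306 (r = 217*(-178 + 2*(-20)) = 217*(-178 - 40) = 217*(-218) = -47306)
r/Z(513) = -47306/(513²) = -47306/263169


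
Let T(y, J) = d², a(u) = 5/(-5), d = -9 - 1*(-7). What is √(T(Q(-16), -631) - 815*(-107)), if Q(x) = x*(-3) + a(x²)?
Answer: √87209 ≈ 295.31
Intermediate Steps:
d = -2 (d = -9 + 7 = -2)
a(u) = -1 (a(u) = 5*(-⅕) = -1)
Q(x) = -1 - 3*x (Q(x) = x*(-3) - 1 = -3*x - 1 = -1 - 3*x)
T(y, J) = 4 (T(y, J) = (-2)² = 4)
√(T(Q(-16), -631) - 815*(-107)) = √(4 - 815*(-107)) = √(4 + 87205) = √87209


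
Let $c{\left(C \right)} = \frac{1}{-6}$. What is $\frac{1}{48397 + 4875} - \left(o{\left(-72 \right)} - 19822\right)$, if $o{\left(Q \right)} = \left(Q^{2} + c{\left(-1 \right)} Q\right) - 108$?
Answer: $\frac{784909649}{53272} \approx 14734.0$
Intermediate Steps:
$c{\left(C \right)} = - \frac{1}{6}$
$o{\left(Q \right)} = -108 + Q^{2} - \frac{Q}{6}$ ($o{\left(Q \right)} = \left(Q^{2} - \frac{Q}{6}\right) - 108 = -108 + Q^{2} - \frac{Q}{6}$)
$\frac{1}{48397 + 4875} - \left(o{\left(-72 \right)} - 19822\right) = \frac{1}{48397 + 4875} - \left(\left(-108 + \left(-72\right)^{2} - -12\right) - 19822\right) = \frac{1}{53272} - \left(\left(-108 + 5184 + 12\right) - 19822\right) = \frac{1}{53272} - \left(5088 - 19822\right) = \frac{1}{53272} - -14734 = \frac{1}{53272} + 14734 = \frac{784909649}{53272}$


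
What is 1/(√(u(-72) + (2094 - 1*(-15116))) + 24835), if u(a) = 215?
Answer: 4967/123351960 - √697/123351960 ≈ 4.0053e-5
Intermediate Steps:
1/(√(u(-72) + (2094 - 1*(-15116))) + 24835) = 1/(√(215 + (2094 - 1*(-15116))) + 24835) = 1/(√(215 + (2094 + 15116)) + 24835) = 1/(√(215 + 17210) + 24835) = 1/(√17425 + 24835) = 1/(5*√697 + 24835) = 1/(24835 + 5*√697)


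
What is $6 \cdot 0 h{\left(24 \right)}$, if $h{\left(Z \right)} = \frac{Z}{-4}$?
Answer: $0$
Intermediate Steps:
$h{\left(Z \right)} = - \frac{Z}{4}$ ($h{\left(Z \right)} = Z \left(- \frac{1}{4}\right) = - \frac{Z}{4}$)
$6 \cdot 0 h{\left(24 \right)} = 6 \cdot 0 \left(\left(- \frac{1}{4}\right) 24\right) = 0 \left(-6\right) = 0$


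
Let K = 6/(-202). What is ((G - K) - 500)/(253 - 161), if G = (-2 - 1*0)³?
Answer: -51305/9292 ≈ -5.5214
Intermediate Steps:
G = -8 (G = (-2 + 0)³ = (-2)³ = -8)
K = -3/101 (K = 6*(-1/202) = -3/101 ≈ -0.029703)
((G - K) - 500)/(253 - 161) = ((-8 - 1*(-3/101)) - 500)/(253 - 161) = ((-8 + 3/101) - 500)/92 = (-805/101 - 500)*(1/92) = -51305/101*1/92 = -51305/9292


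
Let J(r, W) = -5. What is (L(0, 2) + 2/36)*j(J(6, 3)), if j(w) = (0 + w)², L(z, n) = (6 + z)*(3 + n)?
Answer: 13525/18 ≈ 751.39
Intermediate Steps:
L(z, n) = (3 + n)*(6 + z)
j(w) = w²
(L(0, 2) + 2/36)*j(J(6, 3)) = ((18 + 3*0 + 6*2 + 2*0) + 2/36)*(-5)² = ((18 + 0 + 12 + 0) + 2*(1/36))*25 = (30 + 1/18)*25 = (541/18)*25 = 13525/18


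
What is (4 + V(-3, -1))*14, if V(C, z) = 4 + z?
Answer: 98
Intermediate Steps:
(4 + V(-3, -1))*14 = (4 + (4 - 1))*14 = (4 + 3)*14 = 7*14 = 98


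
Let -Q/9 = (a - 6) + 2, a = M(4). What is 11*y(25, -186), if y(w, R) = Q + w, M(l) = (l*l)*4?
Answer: -5665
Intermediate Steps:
M(l) = 4*l**2 (M(l) = l**2*4 = 4*l**2)
a = 64 (a = 4*4**2 = 4*16 = 64)
Q = -540 (Q = -9*((64 - 6) + 2) = -9*(58 + 2) = -9*60 = -540)
y(w, R) = -540 + w
11*y(25, -186) = 11*(-540 + 25) = 11*(-515) = -5665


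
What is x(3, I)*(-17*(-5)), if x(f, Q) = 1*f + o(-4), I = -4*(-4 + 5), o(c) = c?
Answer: -85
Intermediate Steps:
I = -4 (I = -4*1 = -4)
x(f, Q) = -4 + f (x(f, Q) = 1*f - 4 = f - 4 = -4 + f)
x(3, I)*(-17*(-5)) = (-4 + 3)*(-17*(-5)) = -1*85 = -85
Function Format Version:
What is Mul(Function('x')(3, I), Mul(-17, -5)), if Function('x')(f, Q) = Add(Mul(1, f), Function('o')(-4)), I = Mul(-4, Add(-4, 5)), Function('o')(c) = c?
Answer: -85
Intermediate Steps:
I = -4 (I = Mul(-4, 1) = -4)
Function('x')(f, Q) = Add(-4, f) (Function('x')(f, Q) = Add(Mul(1, f), -4) = Add(f, -4) = Add(-4, f))
Mul(Function('x')(3, I), Mul(-17, -5)) = Mul(Add(-4, 3), Mul(-17, -5)) = Mul(-1, 85) = -85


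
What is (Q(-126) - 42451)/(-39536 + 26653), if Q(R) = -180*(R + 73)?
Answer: 32911/12883 ≈ 2.5546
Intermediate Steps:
Q(R) = -13140 - 180*R (Q(R) = -180*(73 + R) = -13140 - 180*R)
(Q(-126) - 42451)/(-39536 + 26653) = ((-13140 - 180*(-126)) - 42451)/(-39536 + 26653) = ((-13140 + 22680) - 42451)/(-12883) = (9540 - 42451)*(-1/12883) = -32911*(-1/12883) = 32911/12883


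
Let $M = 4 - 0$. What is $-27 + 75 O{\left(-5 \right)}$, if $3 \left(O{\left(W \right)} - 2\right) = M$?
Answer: $223$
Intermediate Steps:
$M = 4$ ($M = 4 + 0 = 4$)
$O{\left(W \right)} = \frac{10}{3}$ ($O{\left(W \right)} = 2 + \frac{1}{3} \cdot 4 = 2 + \frac{4}{3} = \frac{10}{3}$)
$-27 + 75 O{\left(-5 \right)} = -27 + 75 \cdot \frac{10}{3} = -27 + 250 = 223$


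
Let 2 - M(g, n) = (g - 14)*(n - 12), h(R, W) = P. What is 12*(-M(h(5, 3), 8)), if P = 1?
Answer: 600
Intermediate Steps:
h(R, W) = 1
M(g, n) = 2 - (-14 + g)*(-12 + n) (M(g, n) = 2 - (g - 14)*(n - 12) = 2 - (-14 + g)*(-12 + n))
12*(-M(h(5, 3), 8)) = 12*(-(-166 + 12*1 + 14*8 - 1*1*8)) = 12*(-(-166 + 12 + 112 - 8)) = 12*(-1*(-50)) = 12*50 = 600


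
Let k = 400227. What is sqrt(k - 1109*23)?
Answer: 8*sqrt(5855) ≈ 612.14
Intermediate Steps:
sqrt(k - 1109*23) = sqrt(400227 - 1109*23) = sqrt(400227 - 25507) = sqrt(374720) = 8*sqrt(5855)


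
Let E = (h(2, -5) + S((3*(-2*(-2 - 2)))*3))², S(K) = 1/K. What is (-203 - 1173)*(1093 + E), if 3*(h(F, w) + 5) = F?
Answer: -247801819/162 ≈ -1.5296e+6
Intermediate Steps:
h(F, w) = -5 + F/3
E = 96721/5184 (E = ((-5 + (⅓)*2) + 1/((3*(-2*(-2 - 2)))*3))² = ((-5 + ⅔) + 1/((3*(-2*(-4)))*3))² = (-13/3 + 1/((3*8)*3))² = (-13/3 + 1/(24*3))² = (-13/3 + 1/72)² = (-311/72)² = 96721/5184 ≈ 18.658)
(-203 - 1173)*(1093 + E) = (-203 - 1173)*(1093 + 96721/5184) = -1376*5762833/5184 = -247801819/162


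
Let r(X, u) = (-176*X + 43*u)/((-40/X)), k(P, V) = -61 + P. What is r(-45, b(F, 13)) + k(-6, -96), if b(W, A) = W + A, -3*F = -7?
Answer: 38339/4 ≈ 9584.8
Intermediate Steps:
F = 7/3 (F = -⅓*(-7) = 7/3 ≈ 2.3333)
b(W, A) = A + W
r(X, u) = -X*(-176*X + 43*u)/40 (r(X, u) = (-176*X + 43*u)*(-X/40) = -X*(-176*X + 43*u)/40)
r(-45, b(F, 13)) + k(-6, -96) = (1/40)*(-45)*(-43*(13 + 7/3) + 176*(-45)) + (-61 - 6) = (1/40)*(-45)*(-43*46/3 - 7920) - 67 = (1/40)*(-45)*(-1978/3 - 7920) - 67 = (1/40)*(-45)*(-25738/3) - 67 = 38607/4 - 67 = 38339/4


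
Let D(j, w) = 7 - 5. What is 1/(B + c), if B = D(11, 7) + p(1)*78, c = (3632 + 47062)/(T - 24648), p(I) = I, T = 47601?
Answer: 1093/89854 ≈ 0.012164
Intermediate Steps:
D(j, w) = 2
c = 2414/1093 (c = (3632 + 47062)/(47601 - 24648) = 50694/22953 = 50694*(1/22953) = 2414/1093 ≈ 2.2086)
B = 80 (B = 2 + 1*78 = 2 + 78 = 80)
1/(B + c) = 1/(80 + 2414/1093) = 1/(89854/1093) = 1093/89854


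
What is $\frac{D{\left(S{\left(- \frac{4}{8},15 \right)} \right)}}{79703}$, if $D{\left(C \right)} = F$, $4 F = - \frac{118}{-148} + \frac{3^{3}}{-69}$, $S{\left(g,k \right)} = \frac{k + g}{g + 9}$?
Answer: $\frac{691}{542618024} \approx 1.2735 \cdot 10^{-6}$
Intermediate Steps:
$S{\left(g,k \right)} = \frac{g + k}{9 + g}$
$F = \frac{691}{6808}$ ($F = \frac{- \frac{118}{-148} + \frac{3^{3}}{-69}}{4} = \frac{\left(-118\right) \left(- \frac{1}{148}\right) + 27 \left(- \frac{1}{69}\right)}{4} = \frac{\frac{59}{74} - \frac{9}{23}}{4} = \frac{1}{4} \cdot \frac{691}{1702} = \frac{691}{6808} \approx 0.1015$)
$D{\left(C \right)} = \frac{691}{6808}$
$\frac{D{\left(S{\left(- \frac{4}{8},15 \right)} \right)}}{79703} = \frac{691}{6808 \cdot 79703} = \frac{691}{6808} \cdot \frac{1}{79703} = \frac{691}{542618024}$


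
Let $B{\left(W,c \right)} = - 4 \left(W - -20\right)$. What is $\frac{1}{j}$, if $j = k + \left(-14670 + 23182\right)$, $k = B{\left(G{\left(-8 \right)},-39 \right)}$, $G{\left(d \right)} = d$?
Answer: $\frac{1}{8464} \approx 0.00011815$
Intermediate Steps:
$B{\left(W,c \right)} = -80 - 4 W$ ($B{\left(W,c \right)} = - 4 \left(W + 20\right) = - 4 \left(20 + W\right) = -80 - 4 W$)
$k = -48$ ($k = -80 - -32 = -80 + 32 = -48$)
$j = 8464$ ($j = -48 + \left(-14670 + 23182\right) = -48 + 8512 = 8464$)
$\frac{1}{j} = \frac{1}{8464}$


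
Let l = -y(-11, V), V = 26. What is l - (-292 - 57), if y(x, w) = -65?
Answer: 414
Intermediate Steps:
l = 65 (l = -1*(-65) = 65)
l - (-292 - 57) = 65 - (-292 - 57) = 65 - (-349) = 65 - 1*(-349) = 65 + 349 = 414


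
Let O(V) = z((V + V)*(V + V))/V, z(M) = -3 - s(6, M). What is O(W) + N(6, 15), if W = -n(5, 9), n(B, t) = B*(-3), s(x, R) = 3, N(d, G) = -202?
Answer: -1012/5 ≈ -202.40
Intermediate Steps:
n(B, t) = -3*B
W = 15 (W = -(-3)*5 = -1*(-15) = 15)
z(M) = -6 (z(M) = -3 - 1*3 = -3 - 3 = -6)
O(V) = -6/V
O(W) + N(6, 15) = -6/15 - 202 = -6*1/15 - 202 = -⅖ - 202 = -1012/5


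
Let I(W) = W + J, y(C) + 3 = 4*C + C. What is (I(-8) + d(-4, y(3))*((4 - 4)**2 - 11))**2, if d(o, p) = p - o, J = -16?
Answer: 40000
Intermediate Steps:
y(C) = -3 + 5*C (y(C) = -3 + (4*C + C) = -3 + 5*C)
I(W) = -16 + W (I(W) = W - 16 = -16 + W)
(I(-8) + d(-4, y(3))*((4 - 4)**2 - 11))**2 = ((-16 - 8) + ((-3 + 5*3) - 1*(-4))*((4 - 4)**2 - 11))**2 = (-24 + ((-3 + 15) + 4)*(0**2 - 11))**2 = (-24 + (12 + 4)*(0 - 11))**2 = (-24 + 16*(-11))**2 = (-24 - 176)**2 = (-200)**2 = 40000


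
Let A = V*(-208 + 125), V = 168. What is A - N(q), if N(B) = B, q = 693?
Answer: -14637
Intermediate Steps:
A = -13944 (A = 168*(-208 + 125) = 168*(-83) = -13944)
A - N(q) = -13944 - 1*693 = -13944 - 693 = -14637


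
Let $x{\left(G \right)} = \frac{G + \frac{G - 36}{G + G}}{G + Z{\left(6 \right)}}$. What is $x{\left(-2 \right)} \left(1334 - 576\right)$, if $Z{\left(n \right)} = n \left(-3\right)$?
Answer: $- \frac{1137}{4} \approx -284.25$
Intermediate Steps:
$Z{\left(n \right)} = - 3 n$
$x{\left(G \right)} = \frac{G + \frac{-36 + G}{2 G}}{-18 + G}$ ($x{\left(G \right)} = \frac{G + \frac{G - 36}{G + G}}{G - 18} = \frac{G + \frac{-36 + G}{2 G}}{G - 18} = \frac{G + \left(-36 + G\right) \frac{1}{2 G}}{-18 + G} = \frac{G + \frac{-36 + G}{2 G}}{-18 + G}$)
$x{\left(-2 \right)} \left(1334 - 576\right) = \frac{-18 + \left(-2\right)^{2} + \frac{1}{2} \left(-2\right)}{\left(-2\right) \left(-18 - 2\right)} \left(1334 - 576\right) = - \frac{-18 + 4 - 1}{2 \left(-20\right)} 758 = \left(- \frac{1}{2}\right) \left(- \frac{1}{20}\right) \left(-15\right) 758 = \left(- \frac{3}{8}\right) 758 = - \frac{1137}{4}$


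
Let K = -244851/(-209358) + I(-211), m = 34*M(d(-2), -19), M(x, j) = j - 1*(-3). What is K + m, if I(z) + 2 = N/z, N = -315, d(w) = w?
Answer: -8000562139/14724846 ≈ -543.34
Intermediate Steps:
I(z) = -2 - 315/z
M(x, j) = 3 + j (M(x, j) = j + 3 = 3 + j)
m = -544 (m = 34*(3 - 19) = 34*(-16) = -544)
K = 9754085/14724846 (K = -244851/(-209358) + (-2 - 315/(-211)) = -244851*(-1/209358) + (-2 - 315*(-1/211)) = 81617/69786 + (-2 + 315/211) = 81617/69786 - 107/211 = 9754085/14724846 ≈ 0.66242)
K + m = 9754085/14724846 - 544 = -8000562139/14724846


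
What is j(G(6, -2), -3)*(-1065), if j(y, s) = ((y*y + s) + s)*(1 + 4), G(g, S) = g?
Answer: -159750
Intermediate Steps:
j(y, s) = 5*y² + 10*s (j(y, s) = ((y² + s) + s)*5 = ((s + y²) + s)*5 = (y² + 2*s)*5 = 5*y² + 10*s)
j(G(6, -2), -3)*(-1065) = (5*6² + 10*(-3))*(-1065) = (5*36 - 30)*(-1065) = (180 - 30)*(-1065) = 150*(-1065) = -159750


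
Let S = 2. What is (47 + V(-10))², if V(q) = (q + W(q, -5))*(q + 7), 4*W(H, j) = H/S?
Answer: 104329/16 ≈ 6520.6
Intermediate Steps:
W(H, j) = H/8 (W(H, j) = (H/2)/4 = H/8)
V(q) = 9*q*(7 + q)/8 (V(q) = (q + q/8)*(q + 7) = (9*q/8)*(7 + q) = 9*q*(7 + q)/8)
(47 + V(-10))² = (47 + (9/8)*(-10)*(7 - 10))² = (47 + (9/8)*(-10)*(-3))² = (47 + 135/4)² = (323/4)² = 104329/16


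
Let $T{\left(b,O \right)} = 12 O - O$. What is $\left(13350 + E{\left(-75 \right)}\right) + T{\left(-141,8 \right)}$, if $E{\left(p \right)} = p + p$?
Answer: $13288$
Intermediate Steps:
$T{\left(b,O \right)} = 11 O$
$E{\left(p \right)} = 2 p$
$\left(13350 + E{\left(-75 \right)}\right) + T{\left(-141,8 \right)} = \left(13350 + 2 \left(-75\right)\right) + 11 \cdot 8 = \left(13350 - 150\right) + 88 = 13200 + 88 = 13288$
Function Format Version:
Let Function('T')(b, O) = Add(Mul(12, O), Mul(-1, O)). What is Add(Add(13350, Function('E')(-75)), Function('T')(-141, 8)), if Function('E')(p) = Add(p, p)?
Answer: 13288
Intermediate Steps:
Function('T')(b, O) = Mul(11, O)
Function('E')(p) = Mul(2, p)
Add(Add(13350, Function('E')(-75)), Function('T')(-141, 8)) = Add(Add(13350, Mul(2, -75)), Mul(11, 8)) = Add(Add(13350, -150), 88) = Add(13200, 88) = 13288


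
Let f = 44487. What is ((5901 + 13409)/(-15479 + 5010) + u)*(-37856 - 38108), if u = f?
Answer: -35377581324652/10469 ≈ -3.3793e+9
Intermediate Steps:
u = 44487
((5901 + 13409)/(-15479 + 5010) + u)*(-37856 - 38108) = ((5901 + 13409)/(-15479 + 5010) + 44487)*(-37856 - 38108) = (19310/(-10469) + 44487)*(-75964) = (19310*(-1/10469) + 44487)*(-75964) = (-19310/10469 + 44487)*(-75964) = (465715093/10469)*(-75964) = -35377581324652/10469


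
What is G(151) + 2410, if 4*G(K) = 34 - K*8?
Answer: 4233/2 ≈ 2116.5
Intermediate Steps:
G(K) = 17/2 - 2*K (G(K) = (34 - K*8)/4 = (34 - 8*K)/4 = 17/2 - 2*K)
G(151) + 2410 = (17/2 - 2*151) + 2410 = (17/2 - 302) + 2410 = -587/2 + 2410 = 4233/2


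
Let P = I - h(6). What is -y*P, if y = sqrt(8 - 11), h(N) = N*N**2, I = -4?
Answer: 220*I*sqrt(3) ≈ 381.05*I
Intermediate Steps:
h(N) = N**3
P = -220 (P = -4 - 1*6**3 = -4 - 1*216 = -4 - 216 = -220)
y = I*sqrt(3) (y = sqrt(-3) = I*sqrt(3) ≈ 1.732*I)
-y*P = -I*sqrt(3)*(-220) = -(-220)*I*sqrt(3) = 220*I*sqrt(3)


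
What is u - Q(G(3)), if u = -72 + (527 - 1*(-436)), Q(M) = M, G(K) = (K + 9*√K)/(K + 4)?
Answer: 6234/7 - 9*√3/7 ≈ 888.34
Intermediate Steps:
G(K) = (K + 9*√K)/(4 + K)
u = 891 (u = -72 + (527 + 436) = -72 + 963 = 891)
u - Q(G(3)) = 891 - (3 + 9*√3)/(4 + 3) = 891 - (3 + 9*√3)/7 = 891 - (3/7 + 9*√3/7) = 891 + (-3/7 - 9*√3/7) = 6234/7 - 9*√3/7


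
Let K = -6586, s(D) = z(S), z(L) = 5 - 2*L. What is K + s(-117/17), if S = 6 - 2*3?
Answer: -6581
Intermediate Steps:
S = 0 (S = 6 - 6 = 0)
s(D) = 5 (s(D) = 5 - 2*0 = 5 + 0 = 5)
K + s(-117/17) = -6586 + 5 = -6581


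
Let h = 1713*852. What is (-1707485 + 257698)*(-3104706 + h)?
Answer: 2385233066010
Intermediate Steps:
h = 1459476
(-1707485 + 257698)*(-3104706 + h) = (-1707485 + 257698)*(-3104706 + 1459476) = -1449787*(-1645230) = 2385233066010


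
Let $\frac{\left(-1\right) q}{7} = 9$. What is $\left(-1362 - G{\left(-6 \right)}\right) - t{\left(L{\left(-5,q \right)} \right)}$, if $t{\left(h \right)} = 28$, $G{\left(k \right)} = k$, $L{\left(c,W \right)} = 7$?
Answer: $-1384$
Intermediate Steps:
$q = -63$ ($q = \left(-7\right) 9 = -63$)
$\left(-1362 - G{\left(-6 \right)}\right) - t{\left(L{\left(-5,q \right)} \right)} = \left(-1362 - -6\right) - 28 = \left(-1362 + 6\right) - 28 = -1356 - 28 = -1384$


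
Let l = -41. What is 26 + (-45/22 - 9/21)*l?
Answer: 19625/154 ≈ 127.44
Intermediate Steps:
26 + (-45/22 - 9/21)*l = 26 + (-45/22 - 9/21)*(-41) = 26 + (-45*1/22 - 9*1/21)*(-41) = 26 + (-45/22 - 3/7)*(-41) = 26 - 381/154*(-41) = 26 + 15621/154 = 19625/154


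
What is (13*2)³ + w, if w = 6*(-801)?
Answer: 12770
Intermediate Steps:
w = -4806
(13*2)³ + w = (13*2)³ - 4806 = 26³ - 4806 = 17576 - 4806 = 12770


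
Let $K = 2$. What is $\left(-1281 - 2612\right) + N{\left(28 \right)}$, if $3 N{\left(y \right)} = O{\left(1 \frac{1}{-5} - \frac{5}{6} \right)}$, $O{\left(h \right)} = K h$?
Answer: $- \frac{175216}{45} \approx -3893.7$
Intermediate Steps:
$O{\left(h \right)} = 2 h$
$N{\left(y \right)} = - \frac{31}{45}$ ($N{\left(y \right)} = \frac{2 \left(1 \frac{1}{-5} - \frac{5}{6}\right)}{3} = \frac{2 \left(1 \left(- \frac{1}{5}\right) - \frac{5}{6}\right)}{3} = \frac{2 \left(- \frac{1}{5} - \frac{5}{6}\right)}{3} = \frac{2 \left(- \frac{31}{30}\right)}{3} = \frac{1}{3} \left(- \frac{31}{15}\right) = - \frac{31}{45}$)
$\left(-1281 - 2612\right) + N{\left(28 \right)} = \left(-1281 - 2612\right) - \frac{31}{45} = -3893 - \frac{31}{45} = - \frac{175216}{45}$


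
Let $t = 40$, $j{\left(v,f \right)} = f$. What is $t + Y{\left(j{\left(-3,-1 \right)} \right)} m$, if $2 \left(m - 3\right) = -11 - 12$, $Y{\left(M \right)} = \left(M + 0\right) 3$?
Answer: $\frac{131}{2} \approx 65.5$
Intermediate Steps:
$Y{\left(M \right)} = 3 M$ ($Y{\left(M \right)} = M 3 = 3 M$)
$m = - \frac{17}{2}$ ($m = 3 + \frac{-11 - 12}{2} = 3 + \frac{1}{2} \left(-23\right) = 3 - \frac{23}{2} = - \frac{17}{2} \approx -8.5$)
$t + Y{\left(j{\left(-3,-1 \right)} \right)} m = 40 + 3 \left(-1\right) \left(- \frac{17}{2}\right) = 40 - - \frac{51}{2} = 40 + \frac{51}{2} = \frac{131}{2}$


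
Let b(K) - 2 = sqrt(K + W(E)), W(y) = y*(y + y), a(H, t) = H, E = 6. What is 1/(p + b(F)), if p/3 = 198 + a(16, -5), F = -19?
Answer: 644/414683 - sqrt(53)/414683 ≈ 0.0015354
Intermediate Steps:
W(y) = 2*y**2 (W(y) = y*(2*y) = 2*y**2)
b(K) = 2 + sqrt(72 + K) (b(K) = 2 + sqrt(K + 2*6**2) = 2 + sqrt(K + 2*36) = 2 + sqrt(K + 72) = 2 + sqrt(72 + K))
p = 642 (p = 3*(198 + 16) = 3*214 = 642)
1/(p + b(F)) = 1/(642 + (2 + sqrt(72 - 19))) = 1/(642 + (2 + sqrt(53))) = 1/(644 + sqrt(53))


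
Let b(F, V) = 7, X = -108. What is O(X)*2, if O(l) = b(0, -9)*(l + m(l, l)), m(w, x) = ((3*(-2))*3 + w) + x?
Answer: -4788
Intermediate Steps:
m(w, x) = -18 + w + x (m(w, x) = (-6*3 + w) + x = (-18 + w) + x = -18 + w + x)
O(l) = -126 + 21*l (O(l) = 7*(l + (-18 + l + l)) = 7*(l + (-18 + 2*l)) = 7*(-18 + 3*l) = -126 + 21*l)
O(X)*2 = (-126 + 21*(-108))*2 = (-126 - 2268)*2 = -2394*2 = -4788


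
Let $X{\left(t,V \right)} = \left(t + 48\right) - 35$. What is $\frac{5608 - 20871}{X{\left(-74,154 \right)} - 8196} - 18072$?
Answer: $- \frac{149205241}{8257} \approx -18070.0$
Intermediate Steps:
$X{\left(t,V \right)} = 13 + t$ ($X{\left(t,V \right)} = \left(48 + t\right) - 35 = 13 + t$)
$\frac{5608 - 20871}{X{\left(-74,154 \right)} - 8196} - 18072 = \frac{5608 - 20871}{\left(13 - 74\right) - 8196} - 18072 = - \frac{15263}{-61 - 8196} - 18072 = - \frac{15263}{-8257} - 18072 = \left(-15263\right) \left(- \frac{1}{8257}\right) - 18072 = \frac{15263}{8257} - 18072 = - \frac{149205241}{8257}$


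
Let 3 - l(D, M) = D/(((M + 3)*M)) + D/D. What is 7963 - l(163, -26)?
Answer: 4760841/598 ≈ 7961.3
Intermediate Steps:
l(D, M) = 2 - D/(M*(3 + M)) (l(D, M) = 3 - (D/(((M + 3)*M)) + D/D) = 3 - (D/(((3 + M)*M)) + 1) = 3 - (D/((M*(3 + M))) + 1) = 3 - (D*(1/(M*(3 + M))) + 1) = 3 - (D/(M*(3 + M)) + 1) = 3 - (1 + D/(M*(3 + M))) = 3 + (-1 - D/(M*(3 + M))) = 2 - D/(M*(3 + M)))
7963 - l(163, -26) = 7963 - (-1*163 + 2*(-26)² + 6*(-26))/((-26)*(3 - 26)) = 7963 - (-1)*(-163 + 2*676 - 156)/(26*(-23)) = 7963 - (-1)*(-1)*(-163 + 1352 - 156)/(26*23) = 7963 - (-1)*(-1)*1033/(26*23) = 7963 - 1*1033/598 = 7963 - 1033/598 = 4760841/598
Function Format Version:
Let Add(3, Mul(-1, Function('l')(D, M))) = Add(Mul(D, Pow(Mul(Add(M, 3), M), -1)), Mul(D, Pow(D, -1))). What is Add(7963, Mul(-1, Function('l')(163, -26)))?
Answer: Rational(4760841, 598) ≈ 7961.3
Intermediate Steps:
Function('l')(D, M) = Add(2, Mul(-1, D, Pow(M, -1), Pow(Add(3, M), -1))) (Function('l')(D, M) = Add(3, Mul(-1, Add(Mul(D, Pow(Mul(Add(M, 3), M), -1)), Mul(D, Pow(D, -1))))) = Add(3, Mul(-1, Add(Mul(D, Pow(Mul(Add(3, M), M), -1)), 1))) = Add(3, Mul(-1, Add(Mul(D, Pow(Mul(M, Add(3, M)), -1)), 1))) = Add(3, Mul(-1, Add(Mul(D, Mul(Pow(M, -1), Pow(Add(3, M), -1))), 1))) = Add(3, Mul(-1, Add(Mul(D, Pow(M, -1), Pow(Add(3, M), -1)), 1))) = Add(3, Mul(-1, Add(1, Mul(D, Pow(M, -1), Pow(Add(3, M), -1))))) = Add(3, Add(-1, Mul(-1, D, Pow(M, -1), Pow(Add(3, M), -1)))) = Add(2, Mul(-1, D, Pow(M, -1), Pow(Add(3, M), -1))))
Add(7963, Mul(-1, Function('l')(163, -26))) = Add(7963, Mul(-1, Mul(Pow(-26, -1), Pow(Add(3, -26), -1), Add(Mul(-1, 163), Mul(2, Pow(-26, 2)), Mul(6, -26))))) = Add(7963, Mul(-1, Mul(Rational(-1, 26), Pow(-23, -1), Add(-163, Mul(2, 676), -156)))) = Add(7963, Mul(-1, Mul(Rational(-1, 26), Rational(-1, 23), Add(-163, 1352, -156)))) = Add(7963, Mul(-1, Mul(Rational(-1, 26), Rational(-1, 23), 1033))) = Add(7963, Mul(-1, Rational(1033, 598))) = Add(7963, Rational(-1033, 598)) = Rational(4760841, 598)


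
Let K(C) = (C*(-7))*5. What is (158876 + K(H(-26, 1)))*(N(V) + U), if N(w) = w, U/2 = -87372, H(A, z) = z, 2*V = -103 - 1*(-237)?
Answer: -27745869357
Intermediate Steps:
V = 67 (V = (-103 - 1*(-237))/2 = (-103 + 237)/2 = (1/2)*134 = 67)
U = -174744 (U = 2*(-87372) = -174744)
K(C) = -35*C (K(C) = -7*C*5 = -35*C)
(158876 + K(H(-26, 1)))*(N(V) + U) = (158876 - 35*1)*(67 - 174744) = (158876 - 35)*(-174677) = 158841*(-174677) = -27745869357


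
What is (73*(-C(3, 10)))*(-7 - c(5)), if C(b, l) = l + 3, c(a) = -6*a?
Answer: -21827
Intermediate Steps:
C(b, l) = 3 + l
(73*(-C(3, 10)))*(-7 - c(5)) = (73*(-(3 + 10)))*(-7 - (-6)*5) = (73*(-1*13))*(-7 - 1*(-30)) = (73*(-13))*(-7 + 30) = -949*23 = -21827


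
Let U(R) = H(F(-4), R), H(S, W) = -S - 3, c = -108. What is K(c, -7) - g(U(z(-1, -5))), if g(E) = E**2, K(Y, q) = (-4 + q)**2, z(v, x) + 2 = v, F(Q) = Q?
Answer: 120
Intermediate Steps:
z(v, x) = -2 + v
H(S, W) = -3 - S
U(R) = 1 (U(R) = -3 - 1*(-4) = -3 + 4 = 1)
K(c, -7) - g(U(z(-1, -5))) = (-4 - 7)**2 - 1*1**2 = (-11)**2 - 1*1 = 121 - 1 = 120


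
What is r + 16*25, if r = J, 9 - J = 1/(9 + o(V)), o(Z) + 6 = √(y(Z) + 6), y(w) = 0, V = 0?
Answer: 408 + √6/3 ≈ 408.82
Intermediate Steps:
o(Z) = -6 + √6 (o(Z) = -6 + √(0 + 6) = -6 + √6)
J = 9 - 1/(3 + √6) (J = 9 - 1/(9 + (-6 + √6)) = 9 - 1/(3 + √6) ≈ 8.8165)
r = 8 + √6/3 ≈ 8.8165
r + 16*25 = (8 + √6/3) + 16*25 = (8 + √6/3) + 400 = 408 + √6/3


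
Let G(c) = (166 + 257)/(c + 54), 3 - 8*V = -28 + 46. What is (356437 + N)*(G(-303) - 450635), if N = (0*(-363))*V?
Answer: -13331758219702/83 ≈ -1.6062e+11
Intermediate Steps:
V = -15/8 (V = 3/8 - (-28 + 46)/8 = 3/8 - ⅛*18 = 3/8 - 9/4 = -15/8 ≈ -1.8750)
G(c) = 423/(54 + c)
N = 0 (N = (0*(-363))*(-15/8) = 0*(-15/8) = 0)
(356437 + N)*(G(-303) - 450635) = (356437 + 0)*(423/(54 - 303) - 450635) = 356437*(423/(-249) - 450635) = 356437*(423*(-1/249) - 450635) = 356437*(-141/83 - 450635) = 356437*(-37402846/83) = -13331758219702/83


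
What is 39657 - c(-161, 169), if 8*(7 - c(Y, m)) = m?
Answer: 317369/8 ≈ 39671.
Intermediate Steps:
c(Y, m) = 7 - m/8
39657 - c(-161, 169) = 39657 - (7 - 1/8*169) = 39657 - (7 - 169/8) = 39657 - 1*(-113/8) = 39657 + 113/8 = 317369/8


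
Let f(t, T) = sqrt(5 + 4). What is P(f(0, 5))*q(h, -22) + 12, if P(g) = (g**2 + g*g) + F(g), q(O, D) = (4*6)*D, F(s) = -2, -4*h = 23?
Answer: -8436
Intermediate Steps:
f(t, T) = 3 (f(t, T) = sqrt(9) = 3)
h = -23/4 (h = -1/4*23 = -23/4 ≈ -5.7500)
q(O, D) = 24*D
P(g) = -2 + 2*g**2 (P(g) = (g**2 + g*g) - 2 = (g**2 + g**2) - 2 = 2*g**2 - 2 = -2 + 2*g**2)
P(f(0, 5))*q(h, -22) + 12 = (-2 + 2*3**2)*(24*(-22)) + 12 = (-2 + 2*9)*(-528) + 12 = (-2 + 18)*(-528) + 12 = 16*(-528) + 12 = -8448 + 12 = -8436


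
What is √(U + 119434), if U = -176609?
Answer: 5*I*√2287 ≈ 239.11*I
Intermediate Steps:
√(U + 119434) = √(-176609 + 119434) = √(-57175) = 5*I*√2287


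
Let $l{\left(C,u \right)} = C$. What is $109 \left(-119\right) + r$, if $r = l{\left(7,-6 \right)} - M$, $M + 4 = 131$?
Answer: $-13091$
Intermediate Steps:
$M = 127$ ($M = -4 + 131 = 127$)
$r = -120$ ($r = 7 - 127 = -120$)
$109 \left(-119\right) + r = 109 \left(-119\right) - 120 = -12971 - 120 = -13091$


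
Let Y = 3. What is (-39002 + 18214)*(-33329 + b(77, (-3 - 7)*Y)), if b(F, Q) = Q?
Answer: 693466892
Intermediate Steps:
(-39002 + 18214)*(-33329 + b(77, (-3 - 7)*Y)) = (-39002 + 18214)*(-33329 + (-3 - 7)*3) = -20788*(-33329 - 10*3) = -20788*(-33329 - 30) = -20788*(-33359) = 693466892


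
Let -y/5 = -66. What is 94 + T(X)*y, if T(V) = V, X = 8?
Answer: 2734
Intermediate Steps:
y = 330 (y = -5*(-66) = 330)
94 + T(X)*y = 94 + 8*330 = 94 + 2640 = 2734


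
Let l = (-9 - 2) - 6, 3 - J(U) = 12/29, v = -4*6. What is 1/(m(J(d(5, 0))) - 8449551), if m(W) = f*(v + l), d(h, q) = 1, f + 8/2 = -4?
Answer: -1/8449223 ≈ -1.1835e-7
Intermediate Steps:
v = -24
f = -8 (f = -4 - 4 = -8)
J(U) = 75/29 (J(U) = 3 - 12/29 = 75/29)
l = -17 (l = -11 - 6 = -17)
m(W) = 328 (m(W) = -8*(-24 - 17) = -8*(-41) = 328)
1/(m(J(d(5, 0))) - 8449551) = 1/(328 - 8449551) = 1/(-8449223) = -1/8449223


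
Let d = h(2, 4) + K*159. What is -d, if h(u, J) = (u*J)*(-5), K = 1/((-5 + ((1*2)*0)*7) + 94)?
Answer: 3401/89 ≈ 38.214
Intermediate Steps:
K = 1/89 (K = 1/((-5 + (2*0)*7) + 94) = 1/((-5 + 0*7) + 94) = 1/((-5 + 0) + 94) = 1/(-5 + 94) = 1/89 ≈ 0.011236)
h(u, J) = -5*J*u (h(u, J) = (J*u)*(-5) = -5*J*u)
d = -3401/89 (d = -5*4*2 + (1/89)*159 = -40 + 159/89 = -3401/89 ≈ -38.214)
-d = -1*(-3401/89) = 3401/89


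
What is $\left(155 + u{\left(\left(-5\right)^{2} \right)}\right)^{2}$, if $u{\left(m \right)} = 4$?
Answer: $25281$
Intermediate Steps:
$\left(155 + u{\left(\left(-5\right)^{2} \right)}\right)^{2} = \left(155 + 4\right)^{2} = 159^{2} = 25281$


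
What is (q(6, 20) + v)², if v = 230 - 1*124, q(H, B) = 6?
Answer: 12544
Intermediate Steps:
v = 106 (v = 230 - 124 = 106)
(q(6, 20) + v)² = (6 + 106)² = 112² = 12544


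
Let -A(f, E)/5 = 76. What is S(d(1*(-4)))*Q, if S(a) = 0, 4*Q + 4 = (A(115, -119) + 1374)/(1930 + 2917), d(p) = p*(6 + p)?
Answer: 0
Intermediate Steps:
A(f, E) = -380 (A(f, E) = -5*76 = -380)
Q = -9197/9694 (Q = -1 + ((-380 + 1374)/(1930 + 2917))/4 = -1 + (994/4847)/4 = -1 + (994*(1/4847))/4 = -1 + (¼)*(994/4847) = -1 + 497/9694 = -9197/9694 ≈ -0.94873)
S(d(1*(-4)))*Q = 0*(-9197/9694) = 0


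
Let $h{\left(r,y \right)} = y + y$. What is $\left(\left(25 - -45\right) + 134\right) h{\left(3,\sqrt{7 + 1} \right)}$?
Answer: $816 \sqrt{2} \approx 1154.0$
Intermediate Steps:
$h{\left(r,y \right)} = 2 y$
$\left(\left(25 - -45\right) + 134\right) h{\left(3,\sqrt{7 + 1} \right)} = \left(\left(25 - -45\right) + 134\right) 2 \sqrt{7 + 1} = \left(\left(25 + 45\right) + 134\right) 2 \sqrt{8} = \left(70 + 134\right) 2 \cdot 2 \sqrt{2} = 204 \cdot 4 \sqrt{2} = 816 \sqrt{2}$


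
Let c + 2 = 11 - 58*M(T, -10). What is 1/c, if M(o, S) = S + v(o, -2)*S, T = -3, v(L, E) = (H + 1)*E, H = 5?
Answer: -1/6371 ≈ -0.00015696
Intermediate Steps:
v(L, E) = 6*E (v(L, E) = (5 + 1)*E = 6*E)
M(o, S) = -11*S (M(o, S) = S + (6*(-2))*S = S - 12*S = -11*S)
c = -6371 (c = -2 + (11 - (-638)*(-10)) = -2 + (11 - 58*110) = -2 + (11 - 6380) = -2 - 6369 = -6371)
1/c = 1/(-6371) = -1/6371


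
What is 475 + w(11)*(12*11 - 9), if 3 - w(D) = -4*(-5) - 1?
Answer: -1493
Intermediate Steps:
w(D) = -16 (w(D) = 3 - (-4*(-5) - 1) = 3 - (20 - 1) = 3 - 1*19 = 3 - 19 = -16)
475 + w(11)*(12*11 - 9) = 475 - 16*(12*11 - 9) = 475 - 16*(132 - 9) = 475 - 16*123 = 475 - 1968 = -1493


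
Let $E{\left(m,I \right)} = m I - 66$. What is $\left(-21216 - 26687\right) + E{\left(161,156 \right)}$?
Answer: $-22853$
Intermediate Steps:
$E{\left(m,I \right)} = -66 + I m$ ($E{\left(m,I \right)} = I m - 66 = -66 + I m$)
$\left(-21216 - 26687\right) + E{\left(161,156 \right)} = \left(-21216 - 26687\right) + \left(-66 + 156 \cdot 161\right) = -47903 + \left(-66 + 25116\right) = -47903 + 25050 = -22853$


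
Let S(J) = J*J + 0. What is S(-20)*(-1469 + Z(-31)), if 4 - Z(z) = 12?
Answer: -590800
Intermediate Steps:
S(J) = J² (S(J) = J² + 0 = J²)
Z(z) = -8 (Z(z) = 4 - 1*12 = 4 - 12 = -8)
S(-20)*(-1469 + Z(-31)) = (-20)²*(-1469 - 8) = 400*(-1477) = -590800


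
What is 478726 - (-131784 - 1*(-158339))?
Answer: 452171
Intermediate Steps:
478726 - (-131784 - 1*(-158339)) = 478726 - (-131784 + 158339) = 478726 - 1*26555 = 478726 - 26555 = 452171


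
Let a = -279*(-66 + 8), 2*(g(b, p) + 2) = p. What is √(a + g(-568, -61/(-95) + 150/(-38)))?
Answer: √146009585/95 ≈ 127.19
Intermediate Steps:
g(b, p) = -2 + p/2
a = 16182 (a = -279*(-58) = 16182)
√(a + g(-568, -61/(-95) + 150/(-38))) = √(16182 + (-2 + (-61/(-95) + 150/(-38))/2)) = √(16182 + (-2 + (-61*(-1/95) + 150*(-1/38))/2)) = √(16182 + (-2 + (61/95 - 75/19)/2)) = √(16182 + (-2 + (½)*(-314/95))) = √(16182 + (-2 - 157/95)) = √(16182 - 347/95) = √(1536943/95) = √146009585/95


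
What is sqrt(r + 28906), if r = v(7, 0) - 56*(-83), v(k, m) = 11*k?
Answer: 13*sqrt(199) ≈ 183.39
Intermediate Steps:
r = 4725 (r = 11*7 - 56*(-83) = 77 + 4648 = 4725)
sqrt(r + 28906) = sqrt(4725 + 28906) = sqrt(33631) = 13*sqrt(199)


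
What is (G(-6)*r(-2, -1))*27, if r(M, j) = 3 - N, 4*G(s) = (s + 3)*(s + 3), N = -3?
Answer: 729/2 ≈ 364.50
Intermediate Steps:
G(s) = (3 + s)**2/4 (G(s) = ((s + 3)*(s + 3))/4 = ((3 + s)*(3 + s))/4 = (3 + s)**2/4)
r(M, j) = 6 (r(M, j) = 3 - 1*(-3) = 3 + 3 = 6)
(G(-6)*r(-2, -1))*27 = (((3 - 6)**2/4)*6)*27 = (((1/4)*(-3)**2)*6)*27 = (((1/4)*9)*6)*27 = ((9/4)*6)*27 = (27/2)*27 = 729/2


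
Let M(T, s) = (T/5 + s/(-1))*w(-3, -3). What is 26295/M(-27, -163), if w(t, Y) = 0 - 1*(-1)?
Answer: 131475/788 ≈ 166.85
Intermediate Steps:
w(t, Y) = 1 (w(t, Y) = 0 + 1 = 1)
M(T, s) = -s + T/5 (M(T, s) = (T/5 + s/(-1))*1 = (T*(⅕) + s*(-1))*1 = (T/5 - s)*1 = (-s + T/5)*1 = -s + T/5)
26295/M(-27, -163) = 26295/(-1*(-163) + (⅕)*(-27)) = 26295/(163 - 27/5) = 26295/(788/5) = 26295*(5/788) = 131475/788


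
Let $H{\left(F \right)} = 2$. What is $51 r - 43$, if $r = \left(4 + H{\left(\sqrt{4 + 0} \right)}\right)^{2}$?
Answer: $1793$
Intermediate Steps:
$r = 36$ ($r = \left(4 + 2\right)^{2} = 6^{2} = 36$)
$51 r - 43 = 51 \cdot 36 - 43 = 1836 - 43 = 1793$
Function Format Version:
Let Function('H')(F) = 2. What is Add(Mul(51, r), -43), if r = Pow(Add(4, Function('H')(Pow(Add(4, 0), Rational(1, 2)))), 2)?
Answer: 1793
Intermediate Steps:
r = 36 (r = Pow(Add(4, 2), 2) = Pow(6, 2) = 36)
Add(Mul(51, r), -43) = Add(Mul(51, 36), -43) = Add(1836, -43) = 1793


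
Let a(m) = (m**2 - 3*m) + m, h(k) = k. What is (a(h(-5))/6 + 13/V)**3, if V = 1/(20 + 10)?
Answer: 13396484375/216 ≈ 6.2021e+7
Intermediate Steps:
a(m) = m**2 - 2*m
V = 1/30 ≈ 0.033333
(a(h(-5))/6 + 13/V)**3 = (-5*(-2 - 5)/6 + 13/(1/30))**3 = (-5*(-7)*(1/6) + 13*30)**3 = (35*(1/6) + 390)**3 = (35/6 + 390)**3 = (2375/6)**3 = 13396484375/216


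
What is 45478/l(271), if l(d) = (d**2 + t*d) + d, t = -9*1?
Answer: 45478/71273 ≈ 0.63808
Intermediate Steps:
t = -9
l(d) = d**2 - 8*d (l(d) = (d**2 - 9*d) + d = d**2 - 8*d)
45478/l(271) = 45478/((271*(-8 + 271))) = 45478/((271*263)) = 45478/71273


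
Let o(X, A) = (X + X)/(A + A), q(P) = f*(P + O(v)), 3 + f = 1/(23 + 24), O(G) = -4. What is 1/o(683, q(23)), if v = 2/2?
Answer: -2660/32101 ≈ -0.082863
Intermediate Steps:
v = 1 (v = 2*(1/2) = 1)
f = -140/47 (f = -3 + 1/(23 + 24) = -3 + 1/47 = -140/47 ≈ -2.9787)
q(P) = 560/47 - 140*P/47 (q(P) = -140*(P - 4)/47 = -140*(-4 + P)/47 = 560/47 - 140*P/47)
o(X, A) = X/A (o(X, A) = (2*X)/((2*A)) = (2*X)*(1/(2*A)) = X/A)
1/o(683, q(23)) = 1/(683/(560/47 - 140/47*23)) = 1/(683/(560/47 - 3220/47)) = 1/(683/(-2660/47)) = 1/(683*(-47/2660)) = 1/(-32101/2660) = -2660/32101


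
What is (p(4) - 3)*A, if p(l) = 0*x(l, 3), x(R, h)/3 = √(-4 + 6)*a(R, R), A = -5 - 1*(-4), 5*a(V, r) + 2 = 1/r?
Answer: 3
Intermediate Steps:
a(V, r) = -⅖ + 1/(5*r)
A = -1 (A = -5 + 4 = -1)
x(R, h) = 3*√2*(1 - 2*R)/(5*R) (x(R, h) = 3*(√(-4 + 6)*((1 - 2*R)/(5*R))) = 3*(√2*((1 - 2*R)/(5*R))) = 3*(√2*(1 - 2*R)/(5*R)) = 3*√2*(1 - 2*R)/(5*R))
p(l) = 0 (p(l) = 0*(3*√2*(1 - 2*l)/(5*l)) = 0)
(p(4) - 3)*A = (0 - 3)*(-1) = -3*(-1) = 3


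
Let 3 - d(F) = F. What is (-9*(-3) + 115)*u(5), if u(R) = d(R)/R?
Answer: -284/5 ≈ -56.800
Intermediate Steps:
d(F) = 3 - F
u(R) = (3 - R)/R
(-9*(-3) + 115)*u(5) = (-9*(-3) + 115)*((3 - 1*5)/5) = (27 + 115)*((3 - 5)/5) = 142*((1/5)*(-2)) = 142*(-2/5) = -284/5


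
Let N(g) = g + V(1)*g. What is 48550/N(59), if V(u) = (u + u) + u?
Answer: 24275/118 ≈ 205.72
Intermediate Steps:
V(u) = 3*u (V(u) = 2*u + u = 3*u)
N(g) = 4*g (N(g) = g + (3*1)*g = g + 3*g = 4*g)
48550/N(59) = 48550/((4*59)) = 48550/236 = 48550*(1/236) = 24275/118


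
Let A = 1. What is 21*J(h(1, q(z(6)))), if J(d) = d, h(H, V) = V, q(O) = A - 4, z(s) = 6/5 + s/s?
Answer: -63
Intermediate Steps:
z(s) = 11/5 (z(s) = 6*(1/5) + 1 = 6/5 + 1 = 11/5)
q(O) = -3 (q(O) = 1 - 4 = -3)
21*J(h(1, q(z(6)))) = 21*(-3) = -63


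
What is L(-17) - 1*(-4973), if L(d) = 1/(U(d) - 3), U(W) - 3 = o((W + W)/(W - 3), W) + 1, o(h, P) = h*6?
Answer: 278493/56 ≈ 4973.1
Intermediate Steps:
o(h, P) = 6*h
U(W) = 4 + 12*W/(-3 + W) (U(W) = 3 + (6*((W + W)/(W - 3)) + 1) = 3 + (6*((2*W)/(-3 + W)) + 1) = 3 + (6*(2*W/(-3 + W)) + 1) = 3 + (12*W/(-3 + W) + 1) = 3 + (1 + 12*W/(-3 + W)) = 4 + 12*W/(-3 + W))
L(d) = 1/(-3 + 4*(-3 + 4*d)/(-3 + d)) (L(d) = 1/(4*(-3 + 4*d)/(-3 + d) - 3) = 1/(-3 + 4*(-3 + 4*d)/(-3 + d)))
L(-17) - 1*(-4973) = (-3 - 17)/(-3 + 13*(-17)) - 1*(-4973) = -20/(-3 - 221) + 4973 = -20/(-224) + 4973 = -1/224*(-20) + 4973 = 5/56 + 4973 = 278493/56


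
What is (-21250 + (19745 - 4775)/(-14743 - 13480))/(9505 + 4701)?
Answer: -299876860/200467969 ≈ -1.4959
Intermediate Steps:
(-21250 + (19745 - 4775)/(-14743 - 13480))/(9505 + 4701) = (-21250 + 14970/(-28223))/14206 = (-21250 + 14970*(-1/28223))*(1/14206) = (-21250 - 14970/28223)*(1/14206) = -599753720/28223*1/14206 = -299876860/200467969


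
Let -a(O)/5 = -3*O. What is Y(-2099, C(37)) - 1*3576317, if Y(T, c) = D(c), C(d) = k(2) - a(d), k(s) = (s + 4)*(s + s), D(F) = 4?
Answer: -3576313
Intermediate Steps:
a(O) = 15*O (a(O) = -(-15)*O = 15*O)
k(s) = 2*s*(4 + s) (k(s) = (4 + s)*(2*s) = 2*s*(4 + s))
C(d) = 24 - 15*d (C(d) = 2*2*(4 + 2) - 15*d = 2*2*6 - 15*d = 24 - 15*d)
Y(T, c) = 4
Y(-2099, C(37)) - 1*3576317 = 4 - 1*3576317 = 4 - 3576317 = -3576313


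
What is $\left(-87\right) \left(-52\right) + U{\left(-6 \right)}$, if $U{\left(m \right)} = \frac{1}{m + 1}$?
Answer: $\frac{22619}{5} \approx 4523.8$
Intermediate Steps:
$U{\left(m \right)} = \frac{1}{1 + m}$
$\left(-87\right) \left(-52\right) + U{\left(-6 \right)} = \left(-87\right) \left(-52\right) + \frac{1}{1 - 6} = 4524 + \frac{1}{-5} = 4524 - \frac{1}{5} = \frac{22619}{5}$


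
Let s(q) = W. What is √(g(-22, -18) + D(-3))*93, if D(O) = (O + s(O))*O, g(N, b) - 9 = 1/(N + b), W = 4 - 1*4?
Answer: 93*√7190/20 ≈ 394.29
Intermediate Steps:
W = 0 (W = 4 - 4 = 0)
s(q) = 0
g(N, b) = 9 + 1/(N + b)
D(O) = O² (D(O) = (O + 0)*O = O*O = O²)
√(g(-22, -18) + D(-3))*93 = √((1 + 9*(-22) + 9*(-18))/(-22 - 18) + (-3)²)*93 = √((1 - 198 - 162)/(-40) + 9)*93 = √(-1/40*(-359) + 9)*93 = √(359/40 + 9)*93 = √(719/40)*93 = (√7190/20)*93 = 93*√7190/20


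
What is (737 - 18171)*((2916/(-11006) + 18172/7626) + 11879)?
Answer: -4346309681450690/20982939 ≈ -2.0714e+8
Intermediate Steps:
(737 - 18171)*((2916/(-11006) + 18172/7626) + 11879) = -17434*((2916*(-1/11006) + 18172*(1/7626)) + 11879) = -17434*((-1458/5503 + 9086/3813) + 11879) = -17434*(44440904/20982939 + 11879) = -17434*249300773285/20982939 = -4346309681450690/20982939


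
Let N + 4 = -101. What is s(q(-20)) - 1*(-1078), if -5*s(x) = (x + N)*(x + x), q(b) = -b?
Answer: 1758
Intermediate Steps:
N = -105 (N = -4 - 101 = -105)
s(x) = -2*x*(-105 + x)/5 (s(x) = -(x - 105)*(x + x)/5 = -(-105 + x)*2*x/5 = -2*x*(-105 + x)/5)
s(q(-20)) - 1*(-1078) = 2*(-1*(-20))*(105 - (-1)*(-20))/5 - 1*(-1078) = (⅖)*20*(105 - 1*20) + 1078 = (⅖)*20*(105 - 20) + 1078 = (⅖)*20*85 + 1078 = 680 + 1078 = 1758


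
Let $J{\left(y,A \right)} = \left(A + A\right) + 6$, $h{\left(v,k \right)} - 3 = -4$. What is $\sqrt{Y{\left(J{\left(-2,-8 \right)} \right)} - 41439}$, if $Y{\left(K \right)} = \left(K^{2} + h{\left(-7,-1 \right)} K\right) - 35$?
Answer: $6 i \sqrt{1149} \approx 203.38 i$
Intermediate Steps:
$h{\left(v,k \right)} = -1$ ($h{\left(v,k \right)} = 3 - 4 = -1$)
$J{\left(y,A \right)} = 6 + 2 A$ ($J{\left(y,A \right)} = 2 A + 6 = 6 + 2 A$)
$Y{\left(K \right)} = -35 + K^{2} - K$ ($Y{\left(K \right)} = \left(K^{2} - K\right) - 35 = -35 + K^{2} - K$)
$\sqrt{Y{\left(J{\left(-2,-8 \right)} \right)} - 41439} = \sqrt{\left(-35 + \left(6 + 2 \left(-8\right)\right)^{2} - \left(6 + 2 \left(-8\right)\right)\right) - 41439} = \sqrt{\left(-35 + \left(6 - 16\right)^{2} - \left(6 - 16\right)\right) - 41439} = \sqrt{\left(-35 + \left(-10\right)^{2} - -10\right) - 41439} = \sqrt{\left(-35 + 100 + 10\right) - 41439} = \sqrt{75 - 41439} = \sqrt{-41364} = 6 i \sqrt{1149}$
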